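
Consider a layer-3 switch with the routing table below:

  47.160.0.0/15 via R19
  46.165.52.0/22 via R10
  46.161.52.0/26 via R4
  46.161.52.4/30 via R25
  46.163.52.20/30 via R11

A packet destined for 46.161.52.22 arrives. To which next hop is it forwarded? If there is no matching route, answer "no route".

Routes whose prefix contains 46.161.52.22:
  46.161.52.0/26 (46.161.52.0 - 46.161.52.63) -> R4
More-specific entries that do NOT match:
  46.161.52.4/30 (46.161.52.4 - 46.161.52.7) does not contain 46.161.52.22
  46.163.52.20/30 (46.163.52.20 - 46.163.52.23) does not contain 46.161.52.22
Longest matching prefix is /26 -> next hop R4.

R4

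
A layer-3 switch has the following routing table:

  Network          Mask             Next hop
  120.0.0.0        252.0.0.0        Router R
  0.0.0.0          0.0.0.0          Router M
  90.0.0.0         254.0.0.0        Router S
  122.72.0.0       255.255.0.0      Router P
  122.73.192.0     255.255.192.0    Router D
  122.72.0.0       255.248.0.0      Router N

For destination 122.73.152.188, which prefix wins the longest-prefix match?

Entries matching 122.73.152.188:
  0.0.0.0/0 (default, matches everything)
  120.0.0.0/6 (120.0.0.0 - 123.255.255.255)
  122.72.0.0/13 (122.72.0.0 - 122.79.255.255)
Most specific is 122.72.0.0/13.

122.72.0.0/13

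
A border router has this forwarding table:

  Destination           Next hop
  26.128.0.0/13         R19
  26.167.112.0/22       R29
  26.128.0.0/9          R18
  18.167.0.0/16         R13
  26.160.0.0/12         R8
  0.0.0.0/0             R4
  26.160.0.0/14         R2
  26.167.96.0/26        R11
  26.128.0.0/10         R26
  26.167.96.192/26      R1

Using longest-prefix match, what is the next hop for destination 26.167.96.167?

Routes whose prefix contains 26.167.96.167:
  0.0.0.0/0 (default, matches everything) -> R4
  26.128.0.0/9 (26.128.0.0 - 26.255.255.255) -> R18
  26.128.0.0/10 (26.128.0.0 - 26.191.255.255) -> R26
  26.160.0.0/12 (26.160.0.0 - 26.175.255.255) -> R8
More-specific entries that do NOT match:
  26.167.96.0/26 (26.167.96.0 - 26.167.96.63) does not contain 26.167.96.167
  26.167.96.192/26 (26.167.96.192 - 26.167.96.255) does not contain 26.167.96.167
  26.167.112.0/22 (26.167.112.0 - 26.167.115.255) does not contain 26.167.96.167
  18.167.0.0/16 (18.167.0.0 - 18.167.255.255) does not contain 26.167.96.167
  26.160.0.0/14 (26.160.0.0 - 26.163.255.255) does not contain 26.167.96.167
  26.128.0.0/13 (26.128.0.0 - 26.135.255.255) does not contain 26.167.96.167
Longest matching prefix is /12 -> next hop R8.

R8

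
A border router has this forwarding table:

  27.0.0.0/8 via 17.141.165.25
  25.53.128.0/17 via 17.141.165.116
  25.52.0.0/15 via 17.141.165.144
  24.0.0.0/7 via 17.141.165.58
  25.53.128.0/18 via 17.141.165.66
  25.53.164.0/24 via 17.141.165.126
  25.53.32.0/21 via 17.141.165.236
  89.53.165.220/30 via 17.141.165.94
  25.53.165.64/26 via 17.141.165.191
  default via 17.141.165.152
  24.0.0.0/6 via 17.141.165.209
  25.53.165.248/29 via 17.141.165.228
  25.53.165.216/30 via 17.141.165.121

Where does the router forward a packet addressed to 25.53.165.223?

Routes whose prefix contains 25.53.165.223:
  0.0.0.0/0 (default, matches everything) -> 17.141.165.152
  24.0.0.0/6 (24.0.0.0 - 27.255.255.255) -> 17.141.165.209
  24.0.0.0/7 (24.0.0.0 - 25.255.255.255) -> 17.141.165.58
  25.52.0.0/15 (25.52.0.0 - 25.53.255.255) -> 17.141.165.144
  25.53.128.0/17 (25.53.128.0 - 25.53.255.255) -> 17.141.165.116
  25.53.128.0/18 (25.53.128.0 - 25.53.191.255) -> 17.141.165.66
More-specific entries that do NOT match:
  89.53.165.220/30 (89.53.165.220 - 89.53.165.223) does not contain 25.53.165.223
  25.53.165.216/30 (25.53.165.216 - 25.53.165.219) does not contain 25.53.165.223
  25.53.165.248/29 (25.53.165.248 - 25.53.165.255) does not contain 25.53.165.223
  25.53.165.64/26 (25.53.165.64 - 25.53.165.127) does not contain 25.53.165.223
  25.53.164.0/24 (25.53.164.0 - 25.53.164.255) does not contain 25.53.165.223
  25.53.32.0/21 (25.53.32.0 - 25.53.39.255) does not contain 25.53.165.223
Longest matching prefix is /18 -> next hop 17.141.165.66.

17.141.165.66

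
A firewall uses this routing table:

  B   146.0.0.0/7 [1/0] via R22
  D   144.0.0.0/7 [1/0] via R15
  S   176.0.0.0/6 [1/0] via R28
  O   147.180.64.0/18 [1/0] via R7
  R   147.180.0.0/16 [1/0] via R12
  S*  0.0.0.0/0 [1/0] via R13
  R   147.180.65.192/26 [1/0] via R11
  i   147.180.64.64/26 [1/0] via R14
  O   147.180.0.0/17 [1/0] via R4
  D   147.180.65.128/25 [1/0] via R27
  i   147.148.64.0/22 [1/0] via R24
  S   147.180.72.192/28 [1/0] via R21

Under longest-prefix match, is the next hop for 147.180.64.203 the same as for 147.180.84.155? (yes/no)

yes

147.180.64.203: longest match 147.180.64.0/18 -> R7
147.180.84.155: longest match 147.180.64.0/18 -> R7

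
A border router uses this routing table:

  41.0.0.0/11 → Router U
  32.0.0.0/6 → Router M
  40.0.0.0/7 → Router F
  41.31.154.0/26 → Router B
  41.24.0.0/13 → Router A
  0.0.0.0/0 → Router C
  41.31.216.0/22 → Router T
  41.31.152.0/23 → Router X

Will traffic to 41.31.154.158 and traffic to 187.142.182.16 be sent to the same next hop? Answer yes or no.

no

41.31.154.158: longest match 41.24.0.0/13 -> Router A
187.142.182.16: longest match 0.0.0.0/0 -> Router C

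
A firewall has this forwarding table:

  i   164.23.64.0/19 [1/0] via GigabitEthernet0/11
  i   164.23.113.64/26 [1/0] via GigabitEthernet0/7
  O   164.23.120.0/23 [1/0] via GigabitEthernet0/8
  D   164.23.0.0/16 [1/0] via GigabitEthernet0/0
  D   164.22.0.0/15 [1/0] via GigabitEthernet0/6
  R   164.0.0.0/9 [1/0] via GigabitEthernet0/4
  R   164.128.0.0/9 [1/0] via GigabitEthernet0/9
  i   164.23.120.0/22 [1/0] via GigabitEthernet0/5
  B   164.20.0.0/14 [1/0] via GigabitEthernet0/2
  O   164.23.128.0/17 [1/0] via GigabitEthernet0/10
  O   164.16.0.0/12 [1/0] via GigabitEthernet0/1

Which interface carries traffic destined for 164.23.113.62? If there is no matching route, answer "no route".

GigabitEthernet0/0

Routes whose prefix contains 164.23.113.62:
  164.0.0.0/9 (164.0.0.0 - 164.127.255.255) -> GigabitEthernet0/4
  164.16.0.0/12 (164.16.0.0 - 164.31.255.255) -> GigabitEthernet0/1
  164.20.0.0/14 (164.20.0.0 - 164.23.255.255) -> GigabitEthernet0/2
  164.22.0.0/15 (164.22.0.0 - 164.23.255.255) -> GigabitEthernet0/6
  164.23.0.0/16 (164.23.0.0 - 164.23.255.255) -> GigabitEthernet0/0
More-specific entries that do NOT match:
  164.23.113.64/26 (164.23.113.64 - 164.23.113.127) does not contain 164.23.113.62
  164.23.120.0/23 (164.23.120.0 - 164.23.121.255) does not contain 164.23.113.62
  164.23.120.0/22 (164.23.120.0 - 164.23.123.255) does not contain 164.23.113.62
  164.23.64.0/19 (164.23.64.0 - 164.23.95.255) does not contain 164.23.113.62
  164.23.128.0/17 (164.23.128.0 - 164.23.255.255) does not contain 164.23.113.62
Longest matching prefix is /16 -> interface GigabitEthernet0/0.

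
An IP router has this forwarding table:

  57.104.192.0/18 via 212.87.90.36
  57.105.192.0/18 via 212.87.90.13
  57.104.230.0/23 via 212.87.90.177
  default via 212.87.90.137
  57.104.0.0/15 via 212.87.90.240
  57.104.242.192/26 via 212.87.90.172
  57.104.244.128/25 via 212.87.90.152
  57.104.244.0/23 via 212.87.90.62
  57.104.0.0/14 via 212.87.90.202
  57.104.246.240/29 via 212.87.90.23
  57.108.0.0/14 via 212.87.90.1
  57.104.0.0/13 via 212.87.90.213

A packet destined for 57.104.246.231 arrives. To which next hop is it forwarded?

Routes whose prefix contains 57.104.246.231:
  0.0.0.0/0 (default, matches everything) -> 212.87.90.137
  57.104.0.0/13 (57.104.0.0 - 57.111.255.255) -> 212.87.90.213
  57.104.0.0/14 (57.104.0.0 - 57.107.255.255) -> 212.87.90.202
  57.104.0.0/15 (57.104.0.0 - 57.105.255.255) -> 212.87.90.240
  57.104.192.0/18 (57.104.192.0 - 57.104.255.255) -> 212.87.90.36
More-specific entries that do NOT match:
  57.104.246.240/29 (57.104.246.240 - 57.104.246.247) does not contain 57.104.246.231
  57.104.242.192/26 (57.104.242.192 - 57.104.242.255) does not contain 57.104.246.231
  57.104.244.128/25 (57.104.244.128 - 57.104.244.255) does not contain 57.104.246.231
  57.104.230.0/23 (57.104.230.0 - 57.104.231.255) does not contain 57.104.246.231
  57.104.244.0/23 (57.104.244.0 - 57.104.245.255) does not contain 57.104.246.231
Longest matching prefix is /18 -> next hop 212.87.90.36.

212.87.90.36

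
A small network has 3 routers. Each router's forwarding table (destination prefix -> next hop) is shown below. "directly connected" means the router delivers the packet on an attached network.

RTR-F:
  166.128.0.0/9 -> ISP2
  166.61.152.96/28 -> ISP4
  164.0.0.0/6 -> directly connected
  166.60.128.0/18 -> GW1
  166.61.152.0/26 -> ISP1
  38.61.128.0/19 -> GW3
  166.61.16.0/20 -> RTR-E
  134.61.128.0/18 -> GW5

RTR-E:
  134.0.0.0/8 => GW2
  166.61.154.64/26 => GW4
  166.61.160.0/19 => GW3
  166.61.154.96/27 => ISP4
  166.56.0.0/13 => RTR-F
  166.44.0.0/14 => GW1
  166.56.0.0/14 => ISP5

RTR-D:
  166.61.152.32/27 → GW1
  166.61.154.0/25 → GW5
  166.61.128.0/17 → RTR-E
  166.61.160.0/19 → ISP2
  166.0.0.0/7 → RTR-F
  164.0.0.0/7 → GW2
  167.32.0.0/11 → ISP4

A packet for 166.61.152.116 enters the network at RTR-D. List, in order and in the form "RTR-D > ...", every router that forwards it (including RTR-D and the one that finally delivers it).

At RTR-D: longest match for 166.61.152.116 is 166.61.128.0/17 -> RTR-E
At RTR-E: longest match for 166.61.152.116 is 166.56.0.0/13 -> RTR-F
At RTR-F: longest match for 166.61.152.116 is 164.0.0.0/6 -> directly connected

RTR-D > RTR-E > RTR-F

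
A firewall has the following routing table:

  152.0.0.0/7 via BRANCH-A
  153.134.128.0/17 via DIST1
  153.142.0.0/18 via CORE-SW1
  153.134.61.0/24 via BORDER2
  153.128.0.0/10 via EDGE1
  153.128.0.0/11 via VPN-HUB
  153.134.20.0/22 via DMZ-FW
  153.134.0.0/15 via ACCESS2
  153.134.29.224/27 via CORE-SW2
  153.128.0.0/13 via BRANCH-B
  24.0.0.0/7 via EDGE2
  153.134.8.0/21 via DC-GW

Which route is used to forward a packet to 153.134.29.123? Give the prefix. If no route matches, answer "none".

153.134.0.0/15

Entries matching 153.134.29.123:
  152.0.0.0/7 (152.0.0.0 - 153.255.255.255)
  153.128.0.0/10 (153.128.0.0 - 153.191.255.255)
  153.128.0.0/11 (153.128.0.0 - 153.159.255.255)
  153.128.0.0/13 (153.128.0.0 - 153.135.255.255)
  153.134.0.0/15 (153.134.0.0 - 153.135.255.255)
Most specific is 153.134.0.0/15.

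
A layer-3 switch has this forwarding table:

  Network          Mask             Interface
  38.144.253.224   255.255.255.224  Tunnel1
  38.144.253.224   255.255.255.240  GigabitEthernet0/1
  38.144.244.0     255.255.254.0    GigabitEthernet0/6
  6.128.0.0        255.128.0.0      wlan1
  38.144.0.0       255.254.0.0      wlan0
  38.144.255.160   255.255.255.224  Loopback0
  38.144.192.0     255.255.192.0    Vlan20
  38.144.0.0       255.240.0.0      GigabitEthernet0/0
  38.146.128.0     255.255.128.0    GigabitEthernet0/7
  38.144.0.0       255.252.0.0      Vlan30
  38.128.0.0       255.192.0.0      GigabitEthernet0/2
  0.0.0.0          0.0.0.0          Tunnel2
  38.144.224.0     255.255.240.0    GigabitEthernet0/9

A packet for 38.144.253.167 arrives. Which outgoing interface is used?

Vlan20

Routes whose prefix contains 38.144.253.167:
  0.0.0.0/0 (default, matches everything) -> Tunnel2
  38.128.0.0/10 (38.128.0.0 - 38.191.255.255) -> GigabitEthernet0/2
  38.144.0.0/12 (38.144.0.0 - 38.159.255.255) -> GigabitEthernet0/0
  38.144.0.0/14 (38.144.0.0 - 38.147.255.255) -> Vlan30
  38.144.0.0/15 (38.144.0.0 - 38.145.255.255) -> wlan0
  38.144.192.0/18 (38.144.192.0 - 38.144.255.255) -> Vlan20
More-specific entries that do NOT match:
  38.144.253.224/28 (38.144.253.224 - 38.144.253.239) does not contain 38.144.253.167
  38.144.253.224/27 (38.144.253.224 - 38.144.253.255) does not contain 38.144.253.167
  38.144.255.160/27 (38.144.255.160 - 38.144.255.191) does not contain 38.144.253.167
  38.144.244.0/23 (38.144.244.0 - 38.144.245.255) does not contain 38.144.253.167
  38.144.224.0/20 (38.144.224.0 - 38.144.239.255) does not contain 38.144.253.167
Longest matching prefix is /18 -> interface Vlan20.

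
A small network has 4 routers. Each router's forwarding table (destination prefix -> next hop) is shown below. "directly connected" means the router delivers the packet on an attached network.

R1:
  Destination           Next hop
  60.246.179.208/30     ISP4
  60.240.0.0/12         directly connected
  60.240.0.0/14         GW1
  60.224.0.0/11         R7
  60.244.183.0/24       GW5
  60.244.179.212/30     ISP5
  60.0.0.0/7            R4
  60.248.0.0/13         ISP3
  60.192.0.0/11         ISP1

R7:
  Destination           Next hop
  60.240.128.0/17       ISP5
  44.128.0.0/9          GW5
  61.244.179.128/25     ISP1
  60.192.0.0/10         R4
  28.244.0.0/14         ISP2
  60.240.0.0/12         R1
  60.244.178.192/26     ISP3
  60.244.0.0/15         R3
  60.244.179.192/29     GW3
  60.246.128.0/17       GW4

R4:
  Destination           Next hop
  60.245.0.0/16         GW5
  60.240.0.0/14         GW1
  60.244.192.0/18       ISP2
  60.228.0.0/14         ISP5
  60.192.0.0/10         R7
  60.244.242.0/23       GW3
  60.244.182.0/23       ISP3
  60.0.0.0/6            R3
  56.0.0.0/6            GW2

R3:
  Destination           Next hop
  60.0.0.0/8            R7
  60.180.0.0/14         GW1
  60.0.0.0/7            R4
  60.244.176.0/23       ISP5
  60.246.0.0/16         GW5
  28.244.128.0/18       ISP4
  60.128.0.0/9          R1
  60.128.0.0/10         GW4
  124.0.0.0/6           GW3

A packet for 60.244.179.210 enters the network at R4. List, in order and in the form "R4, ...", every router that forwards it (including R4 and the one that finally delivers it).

R4, R7, R3, R1

At R4: longest match for 60.244.179.210 is 60.192.0.0/10 -> R7
At R7: longest match for 60.244.179.210 is 60.244.0.0/15 -> R3
At R3: longest match for 60.244.179.210 is 60.128.0.0/9 -> R1
At R1: longest match for 60.244.179.210 is 60.240.0.0/12 -> directly connected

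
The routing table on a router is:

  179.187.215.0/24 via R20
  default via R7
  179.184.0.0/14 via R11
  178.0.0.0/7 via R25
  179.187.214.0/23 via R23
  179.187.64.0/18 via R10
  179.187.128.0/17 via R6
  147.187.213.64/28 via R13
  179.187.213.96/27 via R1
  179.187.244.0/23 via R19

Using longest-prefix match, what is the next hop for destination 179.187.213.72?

R6

Routes whose prefix contains 179.187.213.72:
  0.0.0.0/0 (default, matches everything) -> R7
  178.0.0.0/7 (178.0.0.0 - 179.255.255.255) -> R25
  179.184.0.0/14 (179.184.0.0 - 179.187.255.255) -> R11
  179.187.128.0/17 (179.187.128.0 - 179.187.255.255) -> R6
More-specific entries that do NOT match:
  147.187.213.64/28 (147.187.213.64 - 147.187.213.79) does not contain 179.187.213.72
  179.187.213.96/27 (179.187.213.96 - 179.187.213.127) does not contain 179.187.213.72
  179.187.215.0/24 (179.187.215.0 - 179.187.215.255) does not contain 179.187.213.72
  179.187.214.0/23 (179.187.214.0 - 179.187.215.255) does not contain 179.187.213.72
  179.187.244.0/23 (179.187.244.0 - 179.187.245.255) does not contain 179.187.213.72
  179.187.64.0/18 (179.187.64.0 - 179.187.127.255) does not contain 179.187.213.72
Longest matching prefix is /17 -> next hop R6.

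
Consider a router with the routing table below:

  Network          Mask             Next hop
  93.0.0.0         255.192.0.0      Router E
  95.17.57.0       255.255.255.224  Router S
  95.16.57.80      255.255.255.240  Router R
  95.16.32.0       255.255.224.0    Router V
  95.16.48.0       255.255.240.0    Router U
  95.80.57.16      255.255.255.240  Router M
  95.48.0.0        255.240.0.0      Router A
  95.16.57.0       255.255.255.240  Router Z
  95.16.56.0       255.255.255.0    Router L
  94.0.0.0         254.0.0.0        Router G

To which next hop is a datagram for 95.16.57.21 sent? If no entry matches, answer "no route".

Router U

Routes whose prefix contains 95.16.57.21:
  94.0.0.0/7 (94.0.0.0 - 95.255.255.255) -> Router G
  95.16.32.0/19 (95.16.32.0 - 95.16.63.255) -> Router V
  95.16.48.0/20 (95.16.48.0 - 95.16.63.255) -> Router U
More-specific entries that do NOT match:
  95.16.57.80/28 (95.16.57.80 - 95.16.57.95) does not contain 95.16.57.21
  95.80.57.16/28 (95.80.57.16 - 95.80.57.31) does not contain 95.16.57.21
  95.16.57.0/28 (95.16.57.0 - 95.16.57.15) does not contain 95.16.57.21
  95.17.57.0/27 (95.17.57.0 - 95.17.57.31) does not contain 95.16.57.21
  95.16.56.0/24 (95.16.56.0 - 95.16.56.255) does not contain 95.16.57.21
Longest matching prefix is /20 -> next hop Router U.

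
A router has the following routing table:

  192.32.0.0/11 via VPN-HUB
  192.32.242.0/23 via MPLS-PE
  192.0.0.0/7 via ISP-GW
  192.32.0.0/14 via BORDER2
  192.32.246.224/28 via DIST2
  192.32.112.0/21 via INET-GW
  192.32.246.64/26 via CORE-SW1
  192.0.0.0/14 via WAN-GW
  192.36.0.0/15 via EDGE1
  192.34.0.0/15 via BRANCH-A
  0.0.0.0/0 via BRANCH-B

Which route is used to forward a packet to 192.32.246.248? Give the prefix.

192.32.0.0/14

Entries matching 192.32.246.248:
  0.0.0.0/0 (default, matches everything)
  192.0.0.0/7 (192.0.0.0 - 193.255.255.255)
  192.32.0.0/11 (192.32.0.0 - 192.63.255.255)
  192.32.0.0/14 (192.32.0.0 - 192.35.255.255)
Most specific is 192.32.0.0/14.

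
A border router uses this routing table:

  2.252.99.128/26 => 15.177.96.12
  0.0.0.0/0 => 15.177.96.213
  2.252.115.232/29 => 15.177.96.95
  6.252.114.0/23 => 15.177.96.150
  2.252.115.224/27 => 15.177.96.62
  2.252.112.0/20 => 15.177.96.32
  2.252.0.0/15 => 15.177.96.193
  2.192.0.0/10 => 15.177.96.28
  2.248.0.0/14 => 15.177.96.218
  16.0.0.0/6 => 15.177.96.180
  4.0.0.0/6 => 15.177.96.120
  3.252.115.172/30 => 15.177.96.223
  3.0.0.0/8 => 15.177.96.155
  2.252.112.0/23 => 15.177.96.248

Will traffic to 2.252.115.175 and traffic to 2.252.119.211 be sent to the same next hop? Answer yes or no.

yes

2.252.115.175: longest match 2.252.112.0/20 -> 15.177.96.32
2.252.119.211: longest match 2.252.112.0/20 -> 15.177.96.32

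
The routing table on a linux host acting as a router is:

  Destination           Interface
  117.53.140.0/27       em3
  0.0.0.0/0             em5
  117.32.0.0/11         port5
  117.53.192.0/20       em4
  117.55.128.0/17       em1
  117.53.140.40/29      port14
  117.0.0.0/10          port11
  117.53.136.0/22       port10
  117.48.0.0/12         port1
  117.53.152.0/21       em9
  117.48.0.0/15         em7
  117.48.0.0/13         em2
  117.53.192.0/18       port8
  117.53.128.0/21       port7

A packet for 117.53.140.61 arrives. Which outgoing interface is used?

em2

Routes whose prefix contains 117.53.140.61:
  0.0.0.0/0 (default, matches everything) -> em5
  117.0.0.0/10 (117.0.0.0 - 117.63.255.255) -> port11
  117.32.0.0/11 (117.32.0.0 - 117.63.255.255) -> port5
  117.48.0.0/12 (117.48.0.0 - 117.63.255.255) -> port1
  117.48.0.0/13 (117.48.0.0 - 117.55.255.255) -> em2
More-specific entries that do NOT match:
  117.53.140.40/29 (117.53.140.40 - 117.53.140.47) does not contain 117.53.140.61
  117.53.140.0/27 (117.53.140.0 - 117.53.140.31) does not contain 117.53.140.61
  117.53.136.0/22 (117.53.136.0 - 117.53.139.255) does not contain 117.53.140.61
  117.53.152.0/21 (117.53.152.0 - 117.53.159.255) does not contain 117.53.140.61
  117.53.128.0/21 (117.53.128.0 - 117.53.135.255) does not contain 117.53.140.61
  117.53.192.0/20 (117.53.192.0 - 117.53.207.255) does not contain 117.53.140.61
  117.53.192.0/18 (117.53.192.0 - 117.53.255.255) does not contain 117.53.140.61
  117.55.128.0/17 (117.55.128.0 - 117.55.255.255) does not contain 117.53.140.61
  117.48.0.0/15 (117.48.0.0 - 117.49.255.255) does not contain 117.53.140.61
Longest matching prefix is /13 -> interface em2.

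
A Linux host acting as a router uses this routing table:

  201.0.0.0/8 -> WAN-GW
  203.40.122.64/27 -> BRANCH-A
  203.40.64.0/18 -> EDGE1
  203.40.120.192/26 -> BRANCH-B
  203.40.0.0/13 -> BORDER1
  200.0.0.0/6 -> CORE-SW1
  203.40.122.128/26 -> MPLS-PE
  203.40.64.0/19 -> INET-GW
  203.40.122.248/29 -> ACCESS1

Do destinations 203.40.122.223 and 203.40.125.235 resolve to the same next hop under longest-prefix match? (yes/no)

yes

203.40.122.223: longest match 203.40.64.0/18 -> EDGE1
203.40.125.235: longest match 203.40.64.0/18 -> EDGE1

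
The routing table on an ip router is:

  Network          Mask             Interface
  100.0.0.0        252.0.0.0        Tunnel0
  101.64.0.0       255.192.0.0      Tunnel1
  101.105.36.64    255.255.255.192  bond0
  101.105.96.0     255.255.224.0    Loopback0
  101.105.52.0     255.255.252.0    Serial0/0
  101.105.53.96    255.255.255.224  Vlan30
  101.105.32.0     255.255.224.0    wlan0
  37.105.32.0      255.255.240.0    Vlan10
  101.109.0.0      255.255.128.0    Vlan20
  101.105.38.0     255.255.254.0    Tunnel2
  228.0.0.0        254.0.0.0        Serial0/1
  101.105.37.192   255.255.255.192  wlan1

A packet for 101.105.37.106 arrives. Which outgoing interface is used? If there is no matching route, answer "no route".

Routes whose prefix contains 101.105.37.106:
  100.0.0.0/6 (100.0.0.0 - 103.255.255.255) -> Tunnel0
  101.64.0.0/10 (101.64.0.0 - 101.127.255.255) -> Tunnel1
  101.105.32.0/19 (101.105.32.0 - 101.105.63.255) -> wlan0
More-specific entries that do NOT match:
  101.105.53.96/27 (101.105.53.96 - 101.105.53.127) does not contain 101.105.37.106
  101.105.36.64/26 (101.105.36.64 - 101.105.36.127) does not contain 101.105.37.106
  101.105.37.192/26 (101.105.37.192 - 101.105.37.255) does not contain 101.105.37.106
  101.105.38.0/23 (101.105.38.0 - 101.105.39.255) does not contain 101.105.37.106
  101.105.52.0/22 (101.105.52.0 - 101.105.55.255) does not contain 101.105.37.106
  37.105.32.0/20 (37.105.32.0 - 37.105.47.255) does not contain 101.105.37.106
Longest matching prefix is /19 -> interface wlan0.

wlan0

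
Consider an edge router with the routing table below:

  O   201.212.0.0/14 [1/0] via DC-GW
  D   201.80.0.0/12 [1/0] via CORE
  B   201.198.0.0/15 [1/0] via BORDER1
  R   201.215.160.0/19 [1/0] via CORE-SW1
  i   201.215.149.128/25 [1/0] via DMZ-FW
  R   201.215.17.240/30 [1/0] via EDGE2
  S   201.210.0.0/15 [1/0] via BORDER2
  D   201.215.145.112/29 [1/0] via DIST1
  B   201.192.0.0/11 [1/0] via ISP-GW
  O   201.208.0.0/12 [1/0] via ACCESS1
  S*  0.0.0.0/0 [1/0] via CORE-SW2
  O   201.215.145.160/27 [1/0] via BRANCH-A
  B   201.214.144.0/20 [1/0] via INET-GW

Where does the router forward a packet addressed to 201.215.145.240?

Routes whose prefix contains 201.215.145.240:
  0.0.0.0/0 (default, matches everything) -> CORE-SW2
  201.192.0.0/11 (201.192.0.0 - 201.223.255.255) -> ISP-GW
  201.208.0.0/12 (201.208.0.0 - 201.223.255.255) -> ACCESS1
  201.212.0.0/14 (201.212.0.0 - 201.215.255.255) -> DC-GW
More-specific entries that do NOT match:
  201.215.17.240/30 (201.215.17.240 - 201.215.17.243) does not contain 201.215.145.240
  201.215.145.112/29 (201.215.145.112 - 201.215.145.119) does not contain 201.215.145.240
  201.215.145.160/27 (201.215.145.160 - 201.215.145.191) does not contain 201.215.145.240
  201.215.149.128/25 (201.215.149.128 - 201.215.149.255) does not contain 201.215.145.240
  201.214.144.0/20 (201.214.144.0 - 201.214.159.255) does not contain 201.215.145.240
  201.215.160.0/19 (201.215.160.0 - 201.215.191.255) does not contain 201.215.145.240
  201.198.0.0/15 (201.198.0.0 - 201.199.255.255) does not contain 201.215.145.240
  201.210.0.0/15 (201.210.0.0 - 201.211.255.255) does not contain 201.215.145.240
Longest matching prefix is /14 -> next hop DC-GW.

DC-GW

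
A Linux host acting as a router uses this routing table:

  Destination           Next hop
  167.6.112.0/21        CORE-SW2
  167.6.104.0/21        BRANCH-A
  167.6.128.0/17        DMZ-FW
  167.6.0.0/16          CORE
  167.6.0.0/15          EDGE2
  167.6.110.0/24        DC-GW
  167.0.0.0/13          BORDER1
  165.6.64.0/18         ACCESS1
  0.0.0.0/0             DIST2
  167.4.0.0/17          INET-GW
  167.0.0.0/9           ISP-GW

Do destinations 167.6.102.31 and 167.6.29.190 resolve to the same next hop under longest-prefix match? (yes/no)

yes

167.6.102.31: longest match 167.6.0.0/16 -> CORE
167.6.29.190: longest match 167.6.0.0/16 -> CORE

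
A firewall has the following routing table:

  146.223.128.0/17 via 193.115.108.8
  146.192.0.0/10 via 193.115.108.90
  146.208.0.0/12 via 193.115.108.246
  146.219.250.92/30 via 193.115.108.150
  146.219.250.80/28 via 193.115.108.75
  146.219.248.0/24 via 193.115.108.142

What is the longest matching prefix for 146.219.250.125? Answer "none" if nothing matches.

Entries matching 146.219.250.125:
  146.192.0.0/10 (146.192.0.0 - 146.255.255.255)
  146.208.0.0/12 (146.208.0.0 - 146.223.255.255)
Most specific is 146.208.0.0/12.

146.208.0.0/12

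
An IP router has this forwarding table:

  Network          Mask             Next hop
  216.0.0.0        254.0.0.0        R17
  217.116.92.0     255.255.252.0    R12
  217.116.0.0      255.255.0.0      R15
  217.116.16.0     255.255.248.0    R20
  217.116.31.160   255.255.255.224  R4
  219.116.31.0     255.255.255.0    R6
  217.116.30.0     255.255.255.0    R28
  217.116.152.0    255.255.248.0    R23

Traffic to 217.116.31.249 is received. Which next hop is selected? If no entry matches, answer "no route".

Routes whose prefix contains 217.116.31.249:
  216.0.0.0/7 (216.0.0.0 - 217.255.255.255) -> R17
  217.116.0.0/16 (217.116.0.0 - 217.116.255.255) -> R15
More-specific entries that do NOT match:
  217.116.31.160/27 (217.116.31.160 - 217.116.31.191) does not contain 217.116.31.249
  219.116.31.0/24 (219.116.31.0 - 219.116.31.255) does not contain 217.116.31.249
  217.116.30.0/24 (217.116.30.0 - 217.116.30.255) does not contain 217.116.31.249
  217.116.92.0/22 (217.116.92.0 - 217.116.95.255) does not contain 217.116.31.249
  217.116.16.0/21 (217.116.16.0 - 217.116.23.255) does not contain 217.116.31.249
  217.116.152.0/21 (217.116.152.0 - 217.116.159.255) does not contain 217.116.31.249
Longest matching prefix is /16 -> next hop R15.

R15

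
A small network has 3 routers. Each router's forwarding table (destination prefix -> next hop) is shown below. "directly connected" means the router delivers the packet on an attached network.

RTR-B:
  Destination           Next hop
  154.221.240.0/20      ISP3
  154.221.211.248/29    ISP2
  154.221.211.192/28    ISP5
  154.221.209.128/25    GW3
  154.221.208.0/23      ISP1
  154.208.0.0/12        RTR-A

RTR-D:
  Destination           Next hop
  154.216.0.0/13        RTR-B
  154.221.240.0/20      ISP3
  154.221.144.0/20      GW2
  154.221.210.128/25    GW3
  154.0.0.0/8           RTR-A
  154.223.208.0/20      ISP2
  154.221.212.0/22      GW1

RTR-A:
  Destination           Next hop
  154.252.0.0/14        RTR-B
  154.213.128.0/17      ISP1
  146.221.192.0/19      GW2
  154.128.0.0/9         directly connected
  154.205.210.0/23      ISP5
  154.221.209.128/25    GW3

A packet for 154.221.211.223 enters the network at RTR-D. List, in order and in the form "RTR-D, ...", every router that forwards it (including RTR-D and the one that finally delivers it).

At RTR-D: longest match for 154.221.211.223 is 154.216.0.0/13 -> RTR-B
At RTR-B: longest match for 154.221.211.223 is 154.208.0.0/12 -> RTR-A
At RTR-A: longest match for 154.221.211.223 is 154.128.0.0/9 -> directly connected

RTR-D, RTR-B, RTR-A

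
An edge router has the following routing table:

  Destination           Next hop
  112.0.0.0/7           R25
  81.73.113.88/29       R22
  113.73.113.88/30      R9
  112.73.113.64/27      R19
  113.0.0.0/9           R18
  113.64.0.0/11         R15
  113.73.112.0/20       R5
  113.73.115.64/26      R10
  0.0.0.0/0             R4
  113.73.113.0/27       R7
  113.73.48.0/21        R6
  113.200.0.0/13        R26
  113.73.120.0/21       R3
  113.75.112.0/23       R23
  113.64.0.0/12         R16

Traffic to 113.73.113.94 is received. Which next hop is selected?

Routes whose prefix contains 113.73.113.94:
  0.0.0.0/0 (default, matches everything) -> R4
  112.0.0.0/7 (112.0.0.0 - 113.255.255.255) -> R25
  113.0.0.0/9 (113.0.0.0 - 113.127.255.255) -> R18
  113.64.0.0/11 (113.64.0.0 - 113.95.255.255) -> R15
  113.64.0.0/12 (113.64.0.0 - 113.79.255.255) -> R16
  113.73.112.0/20 (113.73.112.0 - 113.73.127.255) -> R5
More-specific entries that do NOT match:
  113.73.113.88/30 (113.73.113.88 - 113.73.113.91) does not contain 113.73.113.94
  81.73.113.88/29 (81.73.113.88 - 81.73.113.95) does not contain 113.73.113.94
  112.73.113.64/27 (112.73.113.64 - 112.73.113.95) does not contain 113.73.113.94
  113.73.113.0/27 (113.73.113.0 - 113.73.113.31) does not contain 113.73.113.94
  113.73.115.64/26 (113.73.115.64 - 113.73.115.127) does not contain 113.73.113.94
  113.75.112.0/23 (113.75.112.0 - 113.75.113.255) does not contain 113.73.113.94
  113.73.48.0/21 (113.73.48.0 - 113.73.55.255) does not contain 113.73.113.94
  113.73.120.0/21 (113.73.120.0 - 113.73.127.255) does not contain 113.73.113.94
Longest matching prefix is /20 -> next hop R5.

R5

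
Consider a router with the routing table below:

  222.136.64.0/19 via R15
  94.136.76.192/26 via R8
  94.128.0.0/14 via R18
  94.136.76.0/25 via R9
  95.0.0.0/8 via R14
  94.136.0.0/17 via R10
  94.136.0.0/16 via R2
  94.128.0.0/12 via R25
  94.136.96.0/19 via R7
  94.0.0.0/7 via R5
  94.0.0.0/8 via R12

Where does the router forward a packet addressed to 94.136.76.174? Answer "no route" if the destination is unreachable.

R10

Routes whose prefix contains 94.136.76.174:
  94.0.0.0/7 (94.0.0.0 - 95.255.255.255) -> R5
  94.0.0.0/8 (94.0.0.0 - 94.255.255.255) -> R12
  94.128.0.0/12 (94.128.0.0 - 94.143.255.255) -> R25
  94.136.0.0/16 (94.136.0.0 - 94.136.255.255) -> R2
  94.136.0.0/17 (94.136.0.0 - 94.136.127.255) -> R10
More-specific entries that do NOT match:
  94.136.76.192/26 (94.136.76.192 - 94.136.76.255) does not contain 94.136.76.174
  94.136.76.0/25 (94.136.76.0 - 94.136.76.127) does not contain 94.136.76.174
  222.136.64.0/19 (222.136.64.0 - 222.136.95.255) does not contain 94.136.76.174
  94.136.96.0/19 (94.136.96.0 - 94.136.127.255) does not contain 94.136.76.174
Longest matching prefix is /17 -> next hop R10.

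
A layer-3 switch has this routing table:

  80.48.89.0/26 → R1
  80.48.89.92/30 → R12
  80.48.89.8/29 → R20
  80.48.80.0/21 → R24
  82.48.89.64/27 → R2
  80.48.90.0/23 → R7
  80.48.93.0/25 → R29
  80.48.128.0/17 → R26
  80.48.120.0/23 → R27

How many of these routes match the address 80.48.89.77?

0

No listed prefix contains 80.48.89.77.
Total matching entries: 0.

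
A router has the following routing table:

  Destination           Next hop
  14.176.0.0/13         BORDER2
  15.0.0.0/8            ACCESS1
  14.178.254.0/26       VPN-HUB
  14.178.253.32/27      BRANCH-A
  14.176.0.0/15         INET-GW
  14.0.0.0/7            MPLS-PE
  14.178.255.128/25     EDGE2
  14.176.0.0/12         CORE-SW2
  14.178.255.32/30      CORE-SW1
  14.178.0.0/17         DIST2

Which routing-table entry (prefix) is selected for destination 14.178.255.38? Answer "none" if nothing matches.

Entries matching 14.178.255.38:
  14.0.0.0/7 (14.0.0.0 - 15.255.255.255)
  14.176.0.0/12 (14.176.0.0 - 14.191.255.255)
  14.176.0.0/13 (14.176.0.0 - 14.183.255.255)
Most specific is 14.176.0.0/13.

14.176.0.0/13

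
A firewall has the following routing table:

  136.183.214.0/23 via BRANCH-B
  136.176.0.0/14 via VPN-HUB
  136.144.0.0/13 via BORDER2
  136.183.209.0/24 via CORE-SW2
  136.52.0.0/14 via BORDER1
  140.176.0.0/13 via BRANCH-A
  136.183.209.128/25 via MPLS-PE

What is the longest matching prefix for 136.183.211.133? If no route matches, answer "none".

136.183.211.133 is outside every listed prefix and there is no default route.

none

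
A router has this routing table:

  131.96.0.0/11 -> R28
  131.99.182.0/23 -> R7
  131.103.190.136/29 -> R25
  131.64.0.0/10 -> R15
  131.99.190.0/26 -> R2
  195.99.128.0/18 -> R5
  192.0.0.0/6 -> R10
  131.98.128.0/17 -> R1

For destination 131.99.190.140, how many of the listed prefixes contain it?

2

Prefixes containing 131.99.190.140:
  131.64.0.0/10 (131.64.0.0 - 131.127.255.255)
  131.96.0.0/11 (131.96.0.0 - 131.127.255.255)
Total matching entries: 2.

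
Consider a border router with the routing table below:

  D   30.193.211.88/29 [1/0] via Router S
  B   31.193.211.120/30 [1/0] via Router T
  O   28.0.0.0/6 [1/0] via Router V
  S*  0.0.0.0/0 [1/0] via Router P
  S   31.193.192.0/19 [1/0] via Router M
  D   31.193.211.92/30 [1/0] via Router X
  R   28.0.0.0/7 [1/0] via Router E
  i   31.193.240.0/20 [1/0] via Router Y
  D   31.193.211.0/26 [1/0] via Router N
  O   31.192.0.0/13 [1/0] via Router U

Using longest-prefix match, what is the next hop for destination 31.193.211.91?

Routes whose prefix contains 31.193.211.91:
  0.0.0.0/0 (default, matches everything) -> Router P
  28.0.0.0/6 (28.0.0.0 - 31.255.255.255) -> Router V
  31.192.0.0/13 (31.192.0.0 - 31.199.255.255) -> Router U
  31.193.192.0/19 (31.193.192.0 - 31.193.223.255) -> Router M
More-specific entries that do NOT match:
  31.193.211.120/30 (31.193.211.120 - 31.193.211.123) does not contain 31.193.211.91
  31.193.211.92/30 (31.193.211.92 - 31.193.211.95) does not contain 31.193.211.91
  30.193.211.88/29 (30.193.211.88 - 30.193.211.95) does not contain 31.193.211.91
  31.193.211.0/26 (31.193.211.0 - 31.193.211.63) does not contain 31.193.211.91
  31.193.240.0/20 (31.193.240.0 - 31.193.255.255) does not contain 31.193.211.91
Longest matching prefix is /19 -> next hop Router M.

Router M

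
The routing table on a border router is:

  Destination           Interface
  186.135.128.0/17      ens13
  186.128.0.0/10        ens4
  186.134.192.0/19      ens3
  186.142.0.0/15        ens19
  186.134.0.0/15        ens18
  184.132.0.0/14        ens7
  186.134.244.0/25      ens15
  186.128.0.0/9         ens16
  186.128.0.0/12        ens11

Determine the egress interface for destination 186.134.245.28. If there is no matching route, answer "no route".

Routes whose prefix contains 186.134.245.28:
  186.128.0.0/9 (186.128.0.0 - 186.255.255.255) -> ens16
  186.128.0.0/10 (186.128.0.0 - 186.191.255.255) -> ens4
  186.128.0.0/12 (186.128.0.0 - 186.143.255.255) -> ens11
  186.134.0.0/15 (186.134.0.0 - 186.135.255.255) -> ens18
More-specific entries that do NOT match:
  186.134.244.0/25 (186.134.244.0 - 186.134.244.127) does not contain 186.134.245.28
  186.134.192.0/19 (186.134.192.0 - 186.134.223.255) does not contain 186.134.245.28
  186.135.128.0/17 (186.135.128.0 - 186.135.255.255) does not contain 186.134.245.28
Longest matching prefix is /15 -> interface ens18.

ens18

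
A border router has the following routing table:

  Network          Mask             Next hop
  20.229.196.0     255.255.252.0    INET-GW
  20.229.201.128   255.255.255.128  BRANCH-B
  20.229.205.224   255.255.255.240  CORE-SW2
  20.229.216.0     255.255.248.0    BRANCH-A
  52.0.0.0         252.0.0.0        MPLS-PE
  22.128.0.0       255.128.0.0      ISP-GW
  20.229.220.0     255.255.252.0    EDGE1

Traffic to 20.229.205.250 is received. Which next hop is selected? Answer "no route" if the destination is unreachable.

No entry's prefix contains 20.229.205.250; there is no default route.

no route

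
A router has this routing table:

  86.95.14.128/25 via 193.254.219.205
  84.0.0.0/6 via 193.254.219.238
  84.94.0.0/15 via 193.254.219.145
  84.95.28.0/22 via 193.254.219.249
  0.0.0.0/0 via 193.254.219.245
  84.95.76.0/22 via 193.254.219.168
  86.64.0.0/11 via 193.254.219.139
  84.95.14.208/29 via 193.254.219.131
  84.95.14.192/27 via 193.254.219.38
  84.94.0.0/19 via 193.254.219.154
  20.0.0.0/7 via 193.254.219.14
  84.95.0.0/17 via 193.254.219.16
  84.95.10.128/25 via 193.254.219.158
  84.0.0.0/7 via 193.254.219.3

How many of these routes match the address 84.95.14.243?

5

Prefixes containing 84.95.14.243:
  0.0.0.0/0 (default, matches everything)
  84.0.0.0/6 (84.0.0.0 - 87.255.255.255)
  84.0.0.0/7 (84.0.0.0 - 85.255.255.255)
  84.94.0.0/15 (84.94.0.0 - 84.95.255.255)
  84.95.0.0/17 (84.95.0.0 - 84.95.127.255)
Total matching entries: 5.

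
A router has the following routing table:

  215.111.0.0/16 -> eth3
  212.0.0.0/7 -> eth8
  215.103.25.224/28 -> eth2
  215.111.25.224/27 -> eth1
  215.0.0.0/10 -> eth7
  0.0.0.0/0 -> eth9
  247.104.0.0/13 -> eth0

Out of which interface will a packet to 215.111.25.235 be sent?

eth1

Routes whose prefix contains 215.111.25.235:
  0.0.0.0/0 (default, matches everything) -> eth9
  215.111.0.0/16 (215.111.0.0 - 215.111.255.255) -> eth3
  215.111.25.224/27 (215.111.25.224 - 215.111.25.255) -> eth1
More-specific entries that do NOT match:
  215.103.25.224/28 (215.103.25.224 - 215.103.25.239) does not contain 215.111.25.235
Longest matching prefix is /27 -> interface eth1.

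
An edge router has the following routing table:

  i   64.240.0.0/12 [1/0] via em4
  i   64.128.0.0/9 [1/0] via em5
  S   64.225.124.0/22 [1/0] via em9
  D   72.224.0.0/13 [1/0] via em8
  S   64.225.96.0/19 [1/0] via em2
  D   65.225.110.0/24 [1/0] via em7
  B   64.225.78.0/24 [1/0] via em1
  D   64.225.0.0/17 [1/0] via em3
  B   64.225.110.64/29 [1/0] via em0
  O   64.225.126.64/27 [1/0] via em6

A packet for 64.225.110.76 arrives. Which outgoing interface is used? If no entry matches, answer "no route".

Routes whose prefix contains 64.225.110.76:
  64.128.0.0/9 (64.128.0.0 - 64.255.255.255) -> em5
  64.225.0.0/17 (64.225.0.0 - 64.225.127.255) -> em3
  64.225.96.0/19 (64.225.96.0 - 64.225.127.255) -> em2
More-specific entries that do NOT match:
  64.225.110.64/29 (64.225.110.64 - 64.225.110.71) does not contain 64.225.110.76
  64.225.126.64/27 (64.225.126.64 - 64.225.126.95) does not contain 64.225.110.76
  65.225.110.0/24 (65.225.110.0 - 65.225.110.255) does not contain 64.225.110.76
  64.225.78.0/24 (64.225.78.0 - 64.225.78.255) does not contain 64.225.110.76
  64.225.124.0/22 (64.225.124.0 - 64.225.127.255) does not contain 64.225.110.76
Longest matching prefix is /19 -> interface em2.

em2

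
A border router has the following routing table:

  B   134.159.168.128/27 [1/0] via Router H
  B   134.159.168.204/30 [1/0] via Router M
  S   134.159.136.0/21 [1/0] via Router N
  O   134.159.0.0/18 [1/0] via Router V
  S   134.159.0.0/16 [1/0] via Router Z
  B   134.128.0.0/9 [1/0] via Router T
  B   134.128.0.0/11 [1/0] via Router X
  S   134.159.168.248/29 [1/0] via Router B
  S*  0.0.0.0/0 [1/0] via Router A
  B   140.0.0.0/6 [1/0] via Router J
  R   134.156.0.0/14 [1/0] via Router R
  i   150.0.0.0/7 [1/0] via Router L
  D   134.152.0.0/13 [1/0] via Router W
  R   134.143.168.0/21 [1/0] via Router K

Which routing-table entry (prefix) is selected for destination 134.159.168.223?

Entries matching 134.159.168.223:
  0.0.0.0/0 (default, matches everything)
  134.128.0.0/9 (134.128.0.0 - 134.255.255.255)
  134.128.0.0/11 (134.128.0.0 - 134.159.255.255)
  134.152.0.0/13 (134.152.0.0 - 134.159.255.255)
  134.156.0.0/14 (134.156.0.0 - 134.159.255.255)
  134.159.0.0/16 (134.159.0.0 - 134.159.255.255)
Most specific is 134.159.0.0/16.

134.159.0.0/16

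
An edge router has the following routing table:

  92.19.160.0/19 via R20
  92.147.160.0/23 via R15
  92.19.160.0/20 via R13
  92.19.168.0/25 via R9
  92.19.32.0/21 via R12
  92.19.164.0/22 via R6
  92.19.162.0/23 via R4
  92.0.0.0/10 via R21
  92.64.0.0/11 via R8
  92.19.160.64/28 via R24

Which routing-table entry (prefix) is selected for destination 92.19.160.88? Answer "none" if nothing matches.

92.19.160.0/20

Entries matching 92.19.160.88:
  92.0.0.0/10 (92.0.0.0 - 92.63.255.255)
  92.19.160.0/19 (92.19.160.0 - 92.19.191.255)
  92.19.160.0/20 (92.19.160.0 - 92.19.175.255)
Most specific is 92.19.160.0/20.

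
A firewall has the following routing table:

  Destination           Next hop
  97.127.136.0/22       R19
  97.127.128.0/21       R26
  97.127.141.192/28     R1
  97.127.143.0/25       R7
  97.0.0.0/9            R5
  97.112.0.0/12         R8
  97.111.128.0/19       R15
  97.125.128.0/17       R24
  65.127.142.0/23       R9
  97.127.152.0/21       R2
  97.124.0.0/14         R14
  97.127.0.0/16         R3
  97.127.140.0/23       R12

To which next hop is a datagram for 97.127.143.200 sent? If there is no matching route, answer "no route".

Routes whose prefix contains 97.127.143.200:
  97.0.0.0/9 (97.0.0.0 - 97.127.255.255) -> R5
  97.112.0.0/12 (97.112.0.0 - 97.127.255.255) -> R8
  97.124.0.0/14 (97.124.0.0 - 97.127.255.255) -> R14
  97.127.0.0/16 (97.127.0.0 - 97.127.255.255) -> R3
More-specific entries that do NOT match:
  97.127.141.192/28 (97.127.141.192 - 97.127.141.207) does not contain 97.127.143.200
  97.127.143.0/25 (97.127.143.0 - 97.127.143.127) does not contain 97.127.143.200
  65.127.142.0/23 (65.127.142.0 - 65.127.143.255) does not contain 97.127.143.200
  97.127.140.0/23 (97.127.140.0 - 97.127.141.255) does not contain 97.127.143.200
  97.127.136.0/22 (97.127.136.0 - 97.127.139.255) does not contain 97.127.143.200
  97.127.128.0/21 (97.127.128.0 - 97.127.135.255) does not contain 97.127.143.200
  97.127.152.0/21 (97.127.152.0 - 97.127.159.255) does not contain 97.127.143.200
  97.111.128.0/19 (97.111.128.0 - 97.111.159.255) does not contain 97.127.143.200
  97.125.128.0/17 (97.125.128.0 - 97.125.255.255) does not contain 97.127.143.200
Longest matching prefix is /16 -> next hop R3.

R3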